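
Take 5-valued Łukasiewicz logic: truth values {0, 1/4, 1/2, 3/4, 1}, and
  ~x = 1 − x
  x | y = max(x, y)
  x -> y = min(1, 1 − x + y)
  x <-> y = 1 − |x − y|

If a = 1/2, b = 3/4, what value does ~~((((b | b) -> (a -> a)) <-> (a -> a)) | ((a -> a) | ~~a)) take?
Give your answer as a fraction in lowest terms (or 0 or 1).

b | b = 3/4 | 3/4 = 3/4
a -> a = 1/2 -> 1/2 = 1
(b | b) -> (a -> a) = 3/4 -> 1 = 1
a -> a = 1/2 -> 1/2 = 1
((b | b) -> (a -> a)) <-> (a -> a) = 1 <-> 1 = 1
a -> a = 1/2 -> 1/2 = 1
~a = ~1/2 = 1/2
~~a = ~1/2 = 1/2
(a -> a) | ~~a = 1 | 1/2 = 1
(((b | b) -> (a -> a)) <-> (a -> a)) | ((a -> a) | ~~a) = 1 | 1 = 1
~((((b | b) -> (a -> a)) <-> (a -> a)) | ((a -> a) | ~~a)) = ~1 = 0
~~((((b | b) -> (a -> a)) <-> (a -> a)) | ((a -> a) | ~~a)) = ~0 = 1

1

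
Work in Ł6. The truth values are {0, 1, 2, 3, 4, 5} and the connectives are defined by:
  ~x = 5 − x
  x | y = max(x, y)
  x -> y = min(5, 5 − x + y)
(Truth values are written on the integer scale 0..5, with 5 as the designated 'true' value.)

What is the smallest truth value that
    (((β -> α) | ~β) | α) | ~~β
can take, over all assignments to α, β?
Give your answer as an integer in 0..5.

3

Take α = 0, β = 2:
β -> α = 2 -> 0 = 3
~β = ~2 = 3
(β -> α) | ~β = 3 | 3 = 3
((β -> α) | ~β) | α = 3 | 0 = 3
~β = ~2 = 3
~~β = ~3 = 2
(((β -> α) | ~β) | α) | ~~β = 3 | 2 = 3
No assignment yields a value below 3, so this is the minimum.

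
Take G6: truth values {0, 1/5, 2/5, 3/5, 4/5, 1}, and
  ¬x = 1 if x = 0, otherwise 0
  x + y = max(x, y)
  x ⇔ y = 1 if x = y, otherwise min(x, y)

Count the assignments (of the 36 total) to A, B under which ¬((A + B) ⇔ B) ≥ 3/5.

5

value 1: 5 assignments (counts)
value 0: 31 assignments
So 5 of the 36 assignments meet the threshold.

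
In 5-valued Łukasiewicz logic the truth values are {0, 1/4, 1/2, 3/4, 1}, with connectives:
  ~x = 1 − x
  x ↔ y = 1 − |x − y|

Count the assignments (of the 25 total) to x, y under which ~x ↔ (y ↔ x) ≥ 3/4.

value 1: 7 assignments (counts)
value 3/4: 7 assignments (counts)
value 1/2: 6 assignments
value 1/4: 3 assignments
value 0: 2 assignments
So 14 of the 25 assignments meet the threshold.

14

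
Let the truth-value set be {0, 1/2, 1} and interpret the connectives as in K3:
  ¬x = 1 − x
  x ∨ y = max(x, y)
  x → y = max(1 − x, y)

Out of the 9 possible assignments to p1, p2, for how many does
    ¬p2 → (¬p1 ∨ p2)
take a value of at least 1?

5

p1 = 0, p2 = 0 ↦ 1  ≥
p1 = 0, p2 = 1/2 ↦ 1  ≥
p1 = 0, p2 = 1 ↦ 1  ≥
p1 = 1/2, p2 = 0 ↦ 1/2  <
p1 = 1/2, p2 = 1/2 ↦ 1/2  <
p1 = 1/2, p2 = 1 ↦ 1  ≥
p1 = 1, p2 = 0 ↦ 0  <
p1 = 1, p2 = 1/2 ↦ 1/2  <
p1 = 1, p2 = 1 ↦ 1  ≥
So 5 of the 9 assignments meet the threshold.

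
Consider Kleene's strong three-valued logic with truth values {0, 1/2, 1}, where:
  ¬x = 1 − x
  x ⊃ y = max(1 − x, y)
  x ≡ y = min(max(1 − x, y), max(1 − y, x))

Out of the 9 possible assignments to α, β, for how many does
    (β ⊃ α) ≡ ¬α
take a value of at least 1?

α = 0, β = 0 ↦ 1  ≥
α = 0, β = 1/2 ↦ 1/2  <
α = 0, β = 1 ↦ 0  <
α = 1/2, β = 0 ↦ 1/2  <
α = 1/2, β = 1/2 ↦ 1/2  <
α = 1/2, β = 1 ↦ 1/2  <
α = 1, β = 0 ↦ 0  <
α = 1, β = 1/2 ↦ 0  <
α = 1, β = 1 ↦ 0  <
So 1 of the 9 assignments meets the threshold.

1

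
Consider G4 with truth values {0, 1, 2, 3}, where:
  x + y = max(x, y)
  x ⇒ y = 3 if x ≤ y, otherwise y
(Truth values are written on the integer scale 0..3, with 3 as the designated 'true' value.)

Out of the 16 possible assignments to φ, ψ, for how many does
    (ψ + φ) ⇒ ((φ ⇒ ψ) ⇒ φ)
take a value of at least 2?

φ = 0, ψ = 0 ↦ 3  ≥
φ = 0, ψ = 1 ↦ 0  <
φ = 0, ψ = 2 ↦ 0  <
φ = 0, ψ = 3 ↦ 0  <
φ = 1, ψ = 0 ↦ 3  ≥
φ = 1, ψ = 1 ↦ 3  ≥
φ = 1, ψ = 2 ↦ 1  <
φ = 1, ψ = 3 ↦ 1  <
φ = 2, ψ = 0 ↦ 3  ≥
φ = 2, ψ = 1 ↦ 3  ≥
φ = 2, ψ = 2 ↦ 3  ≥
φ = 2, ψ = 3 ↦ 2  ≥
φ = 3, ψ = 0 ↦ 3  ≥
φ = 3, ψ = 1 ↦ 3  ≥
φ = 3, ψ = 2 ↦ 3  ≥
φ = 3, ψ = 3 ↦ 3  ≥
So 11 of the 16 assignments meet the threshold.

11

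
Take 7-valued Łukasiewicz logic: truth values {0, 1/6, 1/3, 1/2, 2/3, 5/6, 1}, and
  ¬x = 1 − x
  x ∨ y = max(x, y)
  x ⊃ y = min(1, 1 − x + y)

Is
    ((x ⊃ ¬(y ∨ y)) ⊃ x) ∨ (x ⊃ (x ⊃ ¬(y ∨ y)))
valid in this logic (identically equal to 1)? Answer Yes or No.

At x = 1/6, y = 2/3, for instance:
y ∨ y = 2/3 ∨ 2/3 = 2/3
¬(y ∨ y) = ¬2/3 = 1/3
x ⊃ ¬(y ∨ y) = 1/6 ⊃ 1/3 = 1
(x ⊃ ¬(y ∨ y)) ⊃ x = 1 ⊃ 1/6 = 1/6
x ⊃ (x ⊃ ¬(y ∨ y)) = 1/6 ⊃ 1 = 1
((x ⊃ ¬(y ∨ y)) ⊃ x) ∨ (x ⊃ (x ⊃ ¬(y ∨ y))) = 1/6 ∨ 1 = 1
and checking the remaining 48 assignments likewise gives ≥ 1 in every case.

Yes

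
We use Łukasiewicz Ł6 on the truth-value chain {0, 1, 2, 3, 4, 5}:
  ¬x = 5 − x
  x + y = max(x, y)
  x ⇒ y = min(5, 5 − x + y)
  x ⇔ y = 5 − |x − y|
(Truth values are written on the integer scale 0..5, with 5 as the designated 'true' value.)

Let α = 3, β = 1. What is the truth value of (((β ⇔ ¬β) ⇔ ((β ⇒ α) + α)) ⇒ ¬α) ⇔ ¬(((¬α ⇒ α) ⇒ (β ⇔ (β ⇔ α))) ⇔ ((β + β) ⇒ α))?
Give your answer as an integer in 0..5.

¬β = ¬1 = 4
β ⇔ ¬β = 1 ⇔ 4 = 2
β ⇒ α = 1 ⇒ 3 = 5
(β ⇒ α) + α = 5 + 3 = 5
(β ⇔ ¬β) ⇔ ((β ⇒ α) + α) = 2 ⇔ 5 = 2
¬α = ¬3 = 2
((β ⇔ ¬β) ⇔ ((β ⇒ α) + α)) ⇒ ¬α = 2 ⇒ 2 = 5
¬α = ¬3 = 2
¬α ⇒ α = 2 ⇒ 3 = 5
β ⇔ α = 1 ⇔ 3 = 3
β ⇔ (β ⇔ α) = 1 ⇔ 3 = 3
(¬α ⇒ α) ⇒ (β ⇔ (β ⇔ α)) = 5 ⇒ 3 = 3
β + β = 1 + 1 = 1
(β + β) ⇒ α = 1 ⇒ 3 = 5
((¬α ⇒ α) ⇒ (β ⇔ (β ⇔ α))) ⇔ ((β + β) ⇒ α) = 3 ⇔ 5 = 3
¬(((¬α ⇒ α) ⇒ (β ⇔ (β ⇔ α))) ⇔ ((β + β) ⇒ α)) = ¬3 = 2
(((β ⇔ ¬β) ⇔ ((β ⇒ α) + α)) ⇒ ¬α) ⇔ ¬(((¬α ⇒ α) ⇒ (β ⇔ (β ⇔ α))) ⇔ ((β + β) ⇒ α)) = 5 ⇔ 2 = 2

2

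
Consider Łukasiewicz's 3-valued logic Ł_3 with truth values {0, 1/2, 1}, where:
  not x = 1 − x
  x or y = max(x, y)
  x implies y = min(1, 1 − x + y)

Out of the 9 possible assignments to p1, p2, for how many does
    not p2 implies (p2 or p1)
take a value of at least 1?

7

p1 = 0, p2 = 0 ↦ 0  <
p1 = 0, p2 = 1/2 ↦ 1  ≥
p1 = 0, p2 = 1 ↦ 1  ≥
p1 = 1/2, p2 = 0 ↦ 1/2  <
p1 = 1/2, p2 = 1/2 ↦ 1  ≥
p1 = 1/2, p2 = 1 ↦ 1  ≥
p1 = 1, p2 = 0 ↦ 1  ≥
p1 = 1, p2 = 1/2 ↦ 1  ≥
p1 = 1, p2 = 1 ↦ 1  ≥
So 7 of the 9 assignments meet the threshold.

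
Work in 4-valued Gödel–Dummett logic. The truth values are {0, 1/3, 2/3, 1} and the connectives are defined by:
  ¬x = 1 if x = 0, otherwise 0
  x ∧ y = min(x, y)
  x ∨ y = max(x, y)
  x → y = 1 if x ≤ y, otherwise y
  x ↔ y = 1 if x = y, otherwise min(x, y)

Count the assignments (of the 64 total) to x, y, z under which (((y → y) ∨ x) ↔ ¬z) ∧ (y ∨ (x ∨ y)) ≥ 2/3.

value 1: 7 assignments (counts)
value 2/3: 5 assignments (counts)
value 1/3: 3 assignments
value 0: 49 assignments
So 12 of the 64 assignments meet the threshold.

12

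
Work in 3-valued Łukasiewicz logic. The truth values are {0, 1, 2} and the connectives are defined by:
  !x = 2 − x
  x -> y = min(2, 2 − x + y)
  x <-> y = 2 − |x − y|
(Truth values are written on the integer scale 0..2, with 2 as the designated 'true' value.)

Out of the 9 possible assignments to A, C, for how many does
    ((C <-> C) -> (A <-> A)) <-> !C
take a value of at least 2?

A = 0, C = 0 ↦ 2  ≥
A = 0, C = 1 ↦ 1  <
A = 0, C = 2 ↦ 0  <
A = 1, C = 0 ↦ 2  ≥
A = 1, C = 1 ↦ 1  <
A = 1, C = 2 ↦ 0  <
A = 2, C = 0 ↦ 2  ≥
A = 2, C = 1 ↦ 1  <
A = 2, C = 2 ↦ 0  <
So 3 of the 9 assignments meet the threshold.

3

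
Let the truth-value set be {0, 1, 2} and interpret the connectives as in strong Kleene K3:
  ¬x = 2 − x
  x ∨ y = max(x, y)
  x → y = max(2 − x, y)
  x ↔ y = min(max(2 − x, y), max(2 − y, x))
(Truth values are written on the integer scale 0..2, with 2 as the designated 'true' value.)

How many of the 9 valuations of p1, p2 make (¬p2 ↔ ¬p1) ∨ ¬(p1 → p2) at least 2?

3

p1 = 0, p2 = 0 ↦ 2  ≥
p1 = 0, p2 = 1 ↦ 1  <
p1 = 0, p2 = 2 ↦ 0  <
p1 = 1, p2 = 0 ↦ 1  <
p1 = 1, p2 = 1 ↦ 1  <
p1 = 1, p2 = 2 ↦ 1  <
p1 = 2, p2 = 0 ↦ 2  ≥
p1 = 2, p2 = 1 ↦ 1  <
p1 = 2, p2 = 2 ↦ 2  ≥
So 3 of the 9 assignments meet the threshold.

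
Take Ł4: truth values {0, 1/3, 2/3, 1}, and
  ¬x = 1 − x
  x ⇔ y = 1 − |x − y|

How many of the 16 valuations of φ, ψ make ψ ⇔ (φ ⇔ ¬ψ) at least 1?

5

φ = 0, ψ = 0 ↦ 1  ≥
φ = 0, ψ = 1/3 ↦ 1  ≥
φ = 0, ψ = 2/3 ↦ 1  ≥
φ = 0, ψ = 1 ↦ 1  ≥
φ = 1/3, ψ = 0 ↦ 2/3  <
φ = 1/3, ψ = 1/3 ↦ 2/3  <
φ = 1/3, ψ = 2/3 ↦ 2/3  <
φ = 1/3, ψ = 1 ↦ 2/3  <
φ = 2/3, ψ = 0 ↦ 1/3  <
φ = 2/3, ψ = 1/3 ↦ 1/3  <
φ = 2/3, ψ = 2/3 ↦ 1  ≥
φ = 2/3, ψ = 1 ↦ 1/3  <
φ = 1, ψ = 0 ↦ 0  <
φ = 1, ψ = 1/3 ↦ 2/3  <
φ = 1, ψ = 2/3 ↦ 2/3  <
φ = 1, ψ = 1 ↦ 0  <
So 5 of the 16 assignments meet the threshold.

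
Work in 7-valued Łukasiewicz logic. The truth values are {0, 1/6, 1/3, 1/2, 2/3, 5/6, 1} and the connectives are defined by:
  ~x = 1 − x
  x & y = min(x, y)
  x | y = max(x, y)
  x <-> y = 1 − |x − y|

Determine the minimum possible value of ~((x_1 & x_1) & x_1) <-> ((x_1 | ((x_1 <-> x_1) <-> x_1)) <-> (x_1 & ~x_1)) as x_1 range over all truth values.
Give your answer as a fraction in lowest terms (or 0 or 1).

Take x_1 = 1/2:
x_1 & x_1 = 1/2 & 1/2 = 1/2
(x_1 & x_1) & x_1 = 1/2 & 1/2 = 1/2
~((x_1 & x_1) & x_1) = ~1/2 = 1/2
x_1 <-> x_1 = 1/2 <-> 1/2 = 1
(x_1 <-> x_1) <-> x_1 = 1 <-> 1/2 = 1/2
x_1 | ((x_1 <-> x_1) <-> x_1) = 1/2 | 1/2 = 1/2
~x_1 = ~1/2 = 1/2
x_1 & ~x_1 = 1/2 & 1/2 = 1/2
(x_1 | ((x_1 <-> x_1) <-> x_1)) <-> (x_1 & ~x_1) = 1/2 <-> 1/2 = 1
~((x_1 & x_1) & x_1) <-> ((x_1 | ((x_1 <-> x_1) <-> x_1)) <-> (x_1 & ~x_1)) = 1/2 <-> 1 = 1/2
No assignment yields a value below 1/2, so this is the minimum.

1/2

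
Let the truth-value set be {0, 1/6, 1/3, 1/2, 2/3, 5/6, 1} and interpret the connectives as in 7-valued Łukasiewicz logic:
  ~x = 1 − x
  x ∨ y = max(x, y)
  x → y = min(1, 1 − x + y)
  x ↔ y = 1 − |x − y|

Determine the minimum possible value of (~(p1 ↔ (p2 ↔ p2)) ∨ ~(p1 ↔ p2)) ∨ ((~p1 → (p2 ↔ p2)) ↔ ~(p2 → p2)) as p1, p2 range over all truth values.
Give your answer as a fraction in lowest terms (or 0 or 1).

0

Take p1 = 1, p2 = 1:
p2 ↔ p2 = 1 ↔ 1 = 1
p1 ↔ (p2 ↔ p2) = 1 ↔ 1 = 1
~(p1 ↔ (p2 ↔ p2)) = ~1 = 0
p1 ↔ p2 = 1 ↔ 1 = 1
~(p1 ↔ p2) = ~1 = 0
~(p1 ↔ (p2 ↔ p2)) ∨ ~(p1 ↔ p2) = 0 ∨ 0 = 0
~p1 = ~1 = 0
p2 ↔ p2 = 1 ↔ 1 = 1
~p1 → (p2 ↔ p2) = 0 → 1 = 1
p2 → p2 = 1 → 1 = 1
~(p2 → p2) = ~1 = 0
(~p1 → (p2 ↔ p2)) ↔ ~(p2 → p2) = 1 ↔ 0 = 0
(~(p1 ↔ (p2 ↔ p2)) ∨ ~(p1 ↔ p2)) ∨ ((~p1 → (p2 ↔ p2)) ↔ ~(p2 → p2)) = 0 ∨ 0 = 0
No assignment yields a value below 0, so this is the minimum.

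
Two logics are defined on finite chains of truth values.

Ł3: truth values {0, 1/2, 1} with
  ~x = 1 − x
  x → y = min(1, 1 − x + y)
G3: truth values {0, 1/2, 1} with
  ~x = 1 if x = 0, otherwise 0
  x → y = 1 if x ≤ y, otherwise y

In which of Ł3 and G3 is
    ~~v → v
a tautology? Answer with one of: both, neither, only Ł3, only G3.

only Ł3

In Ł3: every assignment gives 1 — tautology.
In G3: at v = 1/2 the value is 1/2 — not a tautology.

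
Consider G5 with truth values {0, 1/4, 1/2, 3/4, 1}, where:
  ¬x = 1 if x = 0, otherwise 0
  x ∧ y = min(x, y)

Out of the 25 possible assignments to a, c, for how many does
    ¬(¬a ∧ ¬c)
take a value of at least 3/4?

24

value 1: 24 assignments (counts)
value 0: 1 assignment
So 24 of the 25 assignments meet the threshold.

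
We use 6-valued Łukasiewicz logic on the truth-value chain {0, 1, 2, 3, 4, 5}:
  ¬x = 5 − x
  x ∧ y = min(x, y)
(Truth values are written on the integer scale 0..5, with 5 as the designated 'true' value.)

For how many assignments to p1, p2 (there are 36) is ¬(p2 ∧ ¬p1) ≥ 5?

11

value 5: 11 assignments (counts)
value 4: 9 assignments
value 3: 7 assignments
value 2: 5 assignments
value 1: 3 assignments
value 0: 1 assignment
So 11 of the 36 assignments meet the threshold.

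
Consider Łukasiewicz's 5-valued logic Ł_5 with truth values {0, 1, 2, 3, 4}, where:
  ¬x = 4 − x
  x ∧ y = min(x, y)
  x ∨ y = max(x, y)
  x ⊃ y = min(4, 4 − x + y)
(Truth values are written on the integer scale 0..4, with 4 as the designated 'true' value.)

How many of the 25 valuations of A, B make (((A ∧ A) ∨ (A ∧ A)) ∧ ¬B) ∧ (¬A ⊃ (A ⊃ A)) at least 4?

value 4: 1 assignment (counts)
value 3: 3 assignments
value 2: 5 assignments
value 1: 7 assignments
value 0: 9 assignments
So 1 of the 25 assignments meets the threshold.

1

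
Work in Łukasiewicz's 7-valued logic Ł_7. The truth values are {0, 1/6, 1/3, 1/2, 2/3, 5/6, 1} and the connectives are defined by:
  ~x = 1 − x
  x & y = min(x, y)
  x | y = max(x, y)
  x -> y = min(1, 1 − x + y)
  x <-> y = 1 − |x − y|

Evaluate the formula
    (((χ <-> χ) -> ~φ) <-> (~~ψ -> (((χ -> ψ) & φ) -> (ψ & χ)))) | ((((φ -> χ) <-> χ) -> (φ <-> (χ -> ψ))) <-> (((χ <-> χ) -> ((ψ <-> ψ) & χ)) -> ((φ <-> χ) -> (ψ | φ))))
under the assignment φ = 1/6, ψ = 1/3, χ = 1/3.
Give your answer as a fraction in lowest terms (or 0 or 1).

χ <-> χ = 1/3 <-> 1/3 = 1
~φ = ~1/6 = 5/6
(χ <-> χ) -> ~φ = 1 -> 5/6 = 5/6
~ψ = ~1/3 = 2/3
~~ψ = ~2/3 = 1/3
χ -> ψ = 1/3 -> 1/3 = 1
(χ -> ψ) & φ = 1 & 1/6 = 1/6
ψ & χ = 1/3 & 1/3 = 1/3
((χ -> ψ) & φ) -> (ψ & χ) = 1/6 -> 1/3 = 1
~~ψ -> (((χ -> ψ) & φ) -> (ψ & χ)) = 1/3 -> 1 = 1
((χ <-> χ) -> ~φ) <-> (~~ψ -> (((χ -> ψ) & φ) -> (ψ & χ))) = 5/6 <-> 1 = 5/6
φ -> χ = 1/6 -> 1/3 = 1
(φ -> χ) <-> χ = 1 <-> 1/3 = 1/3
χ -> ψ = 1/3 -> 1/3 = 1
φ <-> (χ -> ψ) = 1/6 <-> 1 = 1/6
((φ -> χ) <-> χ) -> (φ <-> (χ -> ψ)) = 1/3 -> 1/6 = 5/6
χ <-> χ = 1/3 <-> 1/3 = 1
ψ <-> ψ = 1/3 <-> 1/3 = 1
(ψ <-> ψ) & χ = 1 & 1/3 = 1/3
(χ <-> χ) -> ((ψ <-> ψ) & χ) = 1 -> 1/3 = 1/3
φ <-> χ = 1/6 <-> 1/3 = 5/6
ψ | φ = 1/3 | 1/6 = 1/3
(φ <-> χ) -> (ψ | φ) = 5/6 -> 1/3 = 1/2
((χ <-> χ) -> ((ψ <-> ψ) & χ)) -> ((φ <-> χ) -> (ψ | φ)) = 1/3 -> 1/2 = 1
(((φ -> χ) <-> χ) -> (φ <-> (χ -> ψ))) <-> (((χ <-> χ) -> ((ψ <-> ψ) & χ)) -> ((φ <-> χ) -> (ψ | φ))) = 5/6 <-> 1 = 5/6
(((χ <-> χ) -> ~φ) <-> (~~ψ -> (((χ -> ψ) & φ) -> (ψ & χ)))) | ((((φ -> χ) <-> χ) -> (φ <-> (χ -> ψ))) <-> (((χ <-> χ) -> ((ψ <-> ψ) & χ)) -> ((φ <-> χ) -> (ψ | φ)))) = 5/6 | 5/6 = 5/6

5/6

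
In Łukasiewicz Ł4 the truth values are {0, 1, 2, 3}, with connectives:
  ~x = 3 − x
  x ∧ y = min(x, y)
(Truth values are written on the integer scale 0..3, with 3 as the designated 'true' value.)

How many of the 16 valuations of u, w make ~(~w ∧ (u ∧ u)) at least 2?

u = 0, w = 0 ↦ 3  ≥
u = 0, w = 1 ↦ 3  ≥
u = 0, w = 2 ↦ 3  ≥
u = 0, w = 3 ↦ 3  ≥
u = 1, w = 0 ↦ 2  ≥
u = 1, w = 1 ↦ 2  ≥
u = 1, w = 2 ↦ 2  ≥
u = 1, w = 3 ↦ 3  ≥
u = 2, w = 0 ↦ 1  <
u = 2, w = 1 ↦ 1  <
u = 2, w = 2 ↦ 2  ≥
u = 2, w = 3 ↦ 3  ≥
u = 3, w = 0 ↦ 0  <
u = 3, w = 1 ↦ 1  <
u = 3, w = 2 ↦ 2  ≥
u = 3, w = 3 ↦ 3  ≥
So 12 of the 16 assignments meet the threshold.

12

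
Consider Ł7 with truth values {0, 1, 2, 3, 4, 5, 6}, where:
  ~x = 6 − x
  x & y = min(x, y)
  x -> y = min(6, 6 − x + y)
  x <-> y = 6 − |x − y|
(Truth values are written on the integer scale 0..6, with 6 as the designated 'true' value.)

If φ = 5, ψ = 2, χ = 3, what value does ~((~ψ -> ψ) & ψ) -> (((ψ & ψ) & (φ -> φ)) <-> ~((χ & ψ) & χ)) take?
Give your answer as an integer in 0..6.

6

~ψ = ~2 = 4
~ψ -> ψ = 4 -> 2 = 4
(~ψ -> ψ) & ψ = 4 & 2 = 2
~((~ψ -> ψ) & ψ) = ~2 = 4
ψ & ψ = 2 & 2 = 2
φ -> φ = 5 -> 5 = 6
(ψ & ψ) & (φ -> φ) = 2 & 6 = 2
χ & ψ = 3 & 2 = 2
(χ & ψ) & χ = 2 & 3 = 2
~((χ & ψ) & χ) = ~2 = 4
((ψ & ψ) & (φ -> φ)) <-> ~((χ & ψ) & χ) = 2 <-> 4 = 4
~((~ψ -> ψ) & ψ) -> (((ψ & ψ) & (φ -> φ)) <-> ~((χ & ψ) & χ)) = 4 -> 4 = 6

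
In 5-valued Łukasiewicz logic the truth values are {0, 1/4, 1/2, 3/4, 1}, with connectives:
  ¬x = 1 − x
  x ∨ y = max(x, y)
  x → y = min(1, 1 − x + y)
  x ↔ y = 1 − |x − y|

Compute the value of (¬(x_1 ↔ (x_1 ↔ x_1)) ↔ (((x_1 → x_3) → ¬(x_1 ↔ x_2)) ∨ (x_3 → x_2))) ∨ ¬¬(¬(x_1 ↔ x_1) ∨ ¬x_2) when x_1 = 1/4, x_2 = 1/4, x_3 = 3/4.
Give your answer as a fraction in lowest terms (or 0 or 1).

3/4

x_1 ↔ x_1 = 1/4 ↔ 1/4 = 1
x_1 ↔ (x_1 ↔ x_1) = 1/4 ↔ 1 = 1/4
¬(x_1 ↔ (x_1 ↔ x_1)) = ¬1/4 = 3/4
x_1 → x_3 = 1/4 → 3/4 = 1
x_1 ↔ x_2 = 1/4 ↔ 1/4 = 1
¬(x_1 ↔ x_2) = ¬1 = 0
(x_1 → x_3) → ¬(x_1 ↔ x_2) = 1 → 0 = 0
x_3 → x_2 = 3/4 → 1/4 = 1/2
((x_1 → x_3) → ¬(x_1 ↔ x_2)) ∨ (x_3 → x_2) = 0 ∨ 1/2 = 1/2
¬(x_1 ↔ (x_1 ↔ x_1)) ↔ (((x_1 → x_3) → ¬(x_1 ↔ x_2)) ∨ (x_3 → x_2)) = 3/4 ↔ 1/2 = 3/4
x_1 ↔ x_1 = 1/4 ↔ 1/4 = 1
¬(x_1 ↔ x_1) = ¬1 = 0
¬x_2 = ¬1/4 = 3/4
¬(x_1 ↔ x_1) ∨ ¬x_2 = 0 ∨ 3/4 = 3/4
¬(¬(x_1 ↔ x_1) ∨ ¬x_2) = ¬3/4 = 1/4
¬¬(¬(x_1 ↔ x_1) ∨ ¬x_2) = ¬1/4 = 3/4
(¬(x_1 ↔ (x_1 ↔ x_1)) ↔ (((x_1 → x_3) → ¬(x_1 ↔ x_2)) ∨ (x_3 → x_2))) ∨ ¬¬(¬(x_1 ↔ x_1) ∨ ¬x_2) = 3/4 ∨ 3/4 = 3/4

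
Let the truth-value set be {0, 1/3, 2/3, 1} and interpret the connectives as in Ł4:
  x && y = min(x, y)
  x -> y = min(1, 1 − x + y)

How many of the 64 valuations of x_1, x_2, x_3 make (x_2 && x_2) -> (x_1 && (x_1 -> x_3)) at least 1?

value 1: 33 assignments (counts)
value 2/3: 15 assignments
value 1/3: 11 assignments
value 0: 5 assignments
So 33 of the 64 assignments meet the threshold.

33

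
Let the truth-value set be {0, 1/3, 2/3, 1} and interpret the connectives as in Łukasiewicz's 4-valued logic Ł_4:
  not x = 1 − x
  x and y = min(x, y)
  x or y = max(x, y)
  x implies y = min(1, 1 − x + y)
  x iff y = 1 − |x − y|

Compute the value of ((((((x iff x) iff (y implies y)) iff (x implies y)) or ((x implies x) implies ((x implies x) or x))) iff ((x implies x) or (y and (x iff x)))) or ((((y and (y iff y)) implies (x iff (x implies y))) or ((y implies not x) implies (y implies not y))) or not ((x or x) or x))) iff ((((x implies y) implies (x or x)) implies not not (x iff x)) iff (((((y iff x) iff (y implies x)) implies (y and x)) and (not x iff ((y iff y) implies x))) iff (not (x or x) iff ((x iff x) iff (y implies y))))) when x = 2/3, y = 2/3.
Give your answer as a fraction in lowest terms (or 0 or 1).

x iff x = 2/3 iff 2/3 = 1
y implies y = 2/3 implies 2/3 = 1
(x iff x) iff (y implies y) = 1 iff 1 = 1
x implies y = 2/3 implies 2/3 = 1
((x iff x) iff (y implies y)) iff (x implies y) = 1 iff 1 = 1
x implies x = 2/3 implies 2/3 = 1
x implies x = 2/3 implies 2/3 = 1
(x implies x) or x = 1 or 2/3 = 1
(x implies x) implies ((x implies x) or x) = 1 implies 1 = 1
(((x iff x) iff (y implies y)) iff (x implies y)) or ((x implies x) implies ((x implies x) or x)) = 1 or 1 = 1
x implies x = 2/3 implies 2/3 = 1
x iff x = 2/3 iff 2/3 = 1
y and (x iff x) = 2/3 and 1 = 2/3
(x implies x) or (y and (x iff x)) = 1 or 2/3 = 1
((((x iff x) iff (y implies y)) iff (x implies y)) or ((x implies x) implies ((x implies x) or x))) iff ((x implies x) or (y and (x iff x))) = 1 iff 1 = 1
y iff y = 2/3 iff 2/3 = 1
y and (y iff y) = 2/3 and 1 = 2/3
x implies y = 2/3 implies 2/3 = 1
x iff (x implies y) = 2/3 iff 1 = 2/3
(y and (y iff y)) implies (x iff (x implies y)) = 2/3 implies 2/3 = 1
not x = not 2/3 = 1/3
y implies not x = 2/3 implies 1/3 = 2/3
not y = not 2/3 = 1/3
y implies not y = 2/3 implies 1/3 = 2/3
(y implies not x) implies (y implies not y) = 2/3 implies 2/3 = 1
((y and (y iff y)) implies (x iff (x implies y))) or ((y implies not x) implies (y implies not y)) = 1 or 1 = 1
x or x = 2/3 or 2/3 = 2/3
(x or x) or x = 2/3 or 2/3 = 2/3
not ((x or x) or x) = not 2/3 = 1/3
(((y and (y iff y)) implies (x iff (x implies y))) or ((y implies not x) implies (y implies not y))) or not ((x or x) or x) = 1 or 1/3 = 1
(((((x iff x) iff (y implies y)) iff (x implies y)) or ((x implies x) implies ((x implies x) or x))) iff ((x implies x) or (y and (x iff x)))) or ((((y and (y iff y)) implies (x iff (x implies y))) or ((y implies not x) implies (y implies not y))) or not ((x or x) or x)) = 1 or 1 = 1
x implies y = 2/3 implies 2/3 = 1
x or x = 2/3 or 2/3 = 2/3
(x implies y) implies (x or x) = 1 implies 2/3 = 2/3
x iff x = 2/3 iff 2/3 = 1
not (x iff x) = not 1 = 0
not not (x iff x) = not 0 = 1
((x implies y) implies (x or x)) implies not not (x iff x) = 2/3 implies 1 = 1
y iff x = 2/3 iff 2/3 = 1
y implies x = 2/3 implies 2/3 = 1
(y iff x) iff (y implies x) = 1 iff 1 = 1
y and x = 2/3 and 2/3 = 2/3
((y iff x) iff (y implies x)) implies (y and x) = 1 implies 2/3 = 2/3
not x = not 2/3 = 1/3
y iff y = 2/3 iff 2/3 = 1
(y iff y) implies x = 1 implies 2/3 = 2/3
not x iff ((y iff y) implies x) = 1/3 iff 2/3 = 2/3
(((y iff x) iff (y implies x)) implies (y and x)) and (not x iff ((y iff y) implies x)) = 2/3 and 2/3 = 2/3
x or x = 2/3 or 2/3 = 2/3
not (x or x) = not 2/3 = 1/3
x iff x = 2/3 iff 2/3 = 1
y implies y = 2/3 implies 2/3 = 1
(x iff x) iff (y implies y) = 1 iff 1 = 1
not (x or x) iff ((x iff x) iff (y implies y)) = 1/3 iff 1 = 1/3
((((y iff x) iff (y implies x)) implies (y and x)) and (not x iff ((y iff y) implies x))) iff (not (x or x) iff ((x iff x) iff (y implies y))) = 2/3 iff 1/3 = 2/3
(((x implies y) implies (x or x)) implies not not (x iff x)) iff (((((y iff x) iff (y implies x)) implies (y and x)) and (not x iff ((y iff y) implies x))) iff (not (x or x) iff ((x iff x) iff (y implies y)))) = 1 iff 2/3 = 2/3
((((((x iff x) iff (y implies y)) iff (x implies y)) or ((x implies x) implies ((x implies x) or x))) iff ((x implies x) or (y and (x iff x)))) or ((((y and (y iff y)) implies (x iff (x implies y))) or ((y implies not x) implies (y implies not y))) or not ((x or x) or x))) iff ((((x implies y) implies (x or x)) implies not not (x iff x)) iff (((((y iff x) iff (y implies x)) implies (y and x)) and (not x iff ((y iff y) implies x))) iff (not (x or x) iff ((x iff x) iff (y implies y))))) = 1 iff 2/3 = 2/3

2/3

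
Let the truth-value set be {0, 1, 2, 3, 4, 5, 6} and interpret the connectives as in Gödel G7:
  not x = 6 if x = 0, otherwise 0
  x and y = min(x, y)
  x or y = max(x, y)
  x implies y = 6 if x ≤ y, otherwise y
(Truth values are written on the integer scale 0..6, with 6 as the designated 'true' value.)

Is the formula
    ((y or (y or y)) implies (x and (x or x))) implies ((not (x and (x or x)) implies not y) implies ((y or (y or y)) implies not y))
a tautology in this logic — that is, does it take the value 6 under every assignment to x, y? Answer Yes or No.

No

Counterexample: take x = 1, y = 1.
y or y = 1 or 1 = 1
y or (y or y) = 1 or 1 = 1
x or x = 1 or 1 = 1
x and (x or x) = 1 and 1 = 1
(y or (y or y)) implies (x and (x or x)) = 1 implies 1 = 6
x or x = 1 or 1 = 1
x and (x or x) = 1 and 1 = 1
not (x and (x or x)) = not 1 = 0
not y = not 1 = 0
not (x and (x or x)) implies not y = 0 implies 0 = 6
y or y = 1 or 1 = 1
y or (y or y) = 1 or 1 = 1
not y = not 1 = 0
(y or (y or y)) implies not y = 1 implies 0 = 0
(not (x and (x or x)) implies not y) implies ((y or (y or y)) implies not y) = 6 implies 0 = 0
((y or (y or y)) implies (x and (x or x))) implies ((not (x and (x or x)) implies not y) implies ((y or (y or y)) implies not y)) = 6 implies 0 = 0
This gives 0 ≠ 6.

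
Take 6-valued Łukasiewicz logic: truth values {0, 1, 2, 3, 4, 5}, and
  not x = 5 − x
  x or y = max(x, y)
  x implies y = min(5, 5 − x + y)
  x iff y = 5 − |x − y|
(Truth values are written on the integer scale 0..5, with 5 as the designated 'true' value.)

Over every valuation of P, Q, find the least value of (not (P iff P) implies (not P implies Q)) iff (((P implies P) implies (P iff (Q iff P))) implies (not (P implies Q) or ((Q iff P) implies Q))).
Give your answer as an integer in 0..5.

Take P = 2, Q = 0:
P iff P = 2 iff 2 = 5
not (P iff P) = not 5 = 0
not P = not 2 = 3
not P implies Q = 3 implies 0 = 2
not (P iff P) implies (not P implies Q) = 0 implies 2 = 5
P implies P = 2 implies 2 = 5
Q iff P = 0 iff 2 = 3
P iff (Q iff P) = 2 iff 3 = 4
(P implies P) implies (P iff (Q iff P)) = 5 implies 4 = 4
P implies Q = 2 implies 0 = 3
not (P implies Q) = not 3 = 2
Q iff P = 0 iff 2 = 3
(Q iff P) implies Q = 3 implies 0 = 2
not (P implies Q) or ((Q iff P) implies Q) = 2 or 2 = 2
((P implies P) implies (P iff (Q iff P))) implies (not (P implies Q) or ((Q iff P) implies Q)) = 4 implies 2 = 3
(not (P iff P) implies (not P implies Q)) iff (((P implies P) implies (P iff (Q iff P))) implies (not (P implies Q) or ((Q iff P) implies Q))) = 5 iff 3 = 3
No assignment yields a value below 3, so this is the minimum.

3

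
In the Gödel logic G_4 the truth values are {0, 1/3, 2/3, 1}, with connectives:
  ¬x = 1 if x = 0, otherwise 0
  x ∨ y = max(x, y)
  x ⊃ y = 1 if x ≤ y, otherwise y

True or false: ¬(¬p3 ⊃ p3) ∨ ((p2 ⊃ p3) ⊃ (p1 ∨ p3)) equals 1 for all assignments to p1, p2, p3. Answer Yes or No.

No

Counterexample: take p1 = 0, p2 = 0, p3 = 1/3.
¬p3 = ¬1/3 = 0
¬p3 ⊃ p3 = 0 ⊃ 1/3 = 1
¬(¬p3 ⊃ p3) = ¬1 = 0
p2 ⊃ p3 = 0 ⊃ 1/3 = 1
p1 ∨ p3 = 0 ∨ 1/3 = 1/3
(p2 ⊃ p3) ⊃ (p1 ∨ p3) = 1 ⊃ 1/3 = 1/3
¬(¬p3 ⊃ p3) ∨ ((p2 ⊃ p3) ⊃ (p1 ∨ p3)) = 0 ∨ 1/3 = 1/3
This gives 1/3 ≠ 1.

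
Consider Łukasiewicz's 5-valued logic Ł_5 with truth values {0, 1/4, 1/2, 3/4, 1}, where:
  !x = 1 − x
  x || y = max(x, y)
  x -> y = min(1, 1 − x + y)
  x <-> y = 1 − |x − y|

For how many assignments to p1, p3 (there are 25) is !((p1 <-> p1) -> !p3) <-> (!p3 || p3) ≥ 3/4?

15

value 1: 15 assignments (counts)
value 1/2: 5 assignments
value 0: 5 assignments
So 15 of the 25 assignments meet the threshold.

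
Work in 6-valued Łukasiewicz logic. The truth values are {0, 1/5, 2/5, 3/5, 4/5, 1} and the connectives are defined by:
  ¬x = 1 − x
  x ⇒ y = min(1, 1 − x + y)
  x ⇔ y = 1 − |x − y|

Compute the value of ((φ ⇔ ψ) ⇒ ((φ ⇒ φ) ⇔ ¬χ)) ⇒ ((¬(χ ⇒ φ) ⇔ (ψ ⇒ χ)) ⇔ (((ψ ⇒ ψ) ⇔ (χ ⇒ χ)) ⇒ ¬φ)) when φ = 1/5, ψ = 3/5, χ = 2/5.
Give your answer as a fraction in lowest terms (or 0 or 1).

φ ⇔ ψ = 1/5 ⇔ 3/5 = 3/5
φ ⇒ φ = 1/5 ⇒ 1/5 = 1
¬χ = ¬2/5 = 3/5
(φ ⇒ φ) ⇔ ¬χ = 1 ⇔ 3/5 = 3/5
(φ ⇔ ψ) ⇒ ((φ ⇒ φ) ⇔ ¬χ) = 3/5 ⇒ 3/5 = 1
χ ⇒ φ = 2/5 ⇒ 1/5 = 4/5
¬(χ ⇒ φ) = ¬4/5 = 1/5
ψ ⇒ χ = 3/5 ⇒ 2/5 = 4/5
¬(χ ⇒ φ) ⇔ (ψ ⇒ χ) = 1/5 ⇔ 4/5 = 2/5
ψ ⇒ ψ = 3/5 ⇒ 3/5 = 1
χ ⇒ χ = 2/5 ⇒ 2/5 = 1
(ψ ⇒ ψ) ⇔ (χ ⇒ χ) = 1 ⇔ 1 = 1
¬φ = ¬1/5 = 4/5
((ψ ⇒ ψ) ⇔ (χ ⇒ χ)) ⇒ ¬φ = 1 ⇒ 4/5 = 4/5
(¬(χ ⇒ φ) ⇔ (ψ ⇒ χ)) ⇔ (((ψ ⇒ ψ) ⇔ (χ ⇒ χ)) ⇒ ¬φ) = 2/5 ⇔ 4/5 = 3/5
((φ ⇔ ψ) ⇒ ((φ ⇒ φ) ⇔ ¬χ)) ⇒ ((¬(χ ⇒ φ) ⇔ (ψ ⇒ χ)) ⇔ (((ψ ⇒ ψ) ⇔ (χ ⇒ χ)) ⇒ ¬φ)) = 1 ⇒ 3/5 = 3/5

3/5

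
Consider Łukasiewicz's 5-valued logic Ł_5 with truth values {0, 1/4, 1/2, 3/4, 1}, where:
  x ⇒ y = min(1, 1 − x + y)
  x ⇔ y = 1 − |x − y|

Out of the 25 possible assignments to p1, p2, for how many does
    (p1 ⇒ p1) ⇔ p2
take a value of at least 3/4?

value 1: 5 assignments (counts)
value 3/4: 5 assignments (counts)
value 1/2: 5 assignments
value 1/4: 5 assignments
value 0: 5 assignments
So 10 of the 25 assignments meet the threshold.

10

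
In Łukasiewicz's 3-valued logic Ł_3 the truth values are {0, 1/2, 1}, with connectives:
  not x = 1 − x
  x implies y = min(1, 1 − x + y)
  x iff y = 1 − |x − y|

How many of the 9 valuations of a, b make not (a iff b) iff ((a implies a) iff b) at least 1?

a = 0, b = 0 ↦ 1  ≥
a = 0, b = 1/2 ↦ 1  ≥
a = 0, b = 1 ↦ 1  ≥
a = 1/2, b = 0 ↦ 1/2  <
a = 1/2, b = 1/2 ↦ 1/2  <
a = 1/2, b = 1 ↦ 1/2  <
a = 1, b = 0 ↦ 0  <
a = 1, b = 1/2 ↦ 1  ≥
a = 1, b = 1 ↦ 0  <
So 4 of the 9 assignments meet the threshold.

4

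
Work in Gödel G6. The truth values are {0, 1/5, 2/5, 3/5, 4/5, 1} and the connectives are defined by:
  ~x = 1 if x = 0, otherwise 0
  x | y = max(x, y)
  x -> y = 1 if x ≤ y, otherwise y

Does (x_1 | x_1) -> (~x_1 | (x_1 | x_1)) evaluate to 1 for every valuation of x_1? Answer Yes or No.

x_1 = 0 ↦ 1
x_1 = 1/5 ↦ 1
x_1 = 2/5 ↦ 1
x_1 = 3/5 ↦ 1
x_1 = 4/5 ↦ 1
x_1 = 1 ↦ 1
Every assignment gives a value ≥ 1.

Yes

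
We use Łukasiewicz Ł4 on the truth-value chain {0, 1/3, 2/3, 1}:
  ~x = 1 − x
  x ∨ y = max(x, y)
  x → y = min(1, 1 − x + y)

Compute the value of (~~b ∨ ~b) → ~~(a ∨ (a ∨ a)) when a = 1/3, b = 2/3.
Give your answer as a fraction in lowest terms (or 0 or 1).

2/3

~b = ~2/3 = 1/3
~~b = ~1/3 = 2/3
~b = ~2/3 = 1/3
~~b ∨ ~b = 2/3 ∨ 1/3 = 2/3
a ∨ a = 1/3 ∨ 1/3 = 1/3
a ∨ (a ∨ a) = 1/3 ∨ 1/3 = 1/3
~(a ∨ (a ∨ a)) = ~1/3 = 2/3
~~(a ∨ (a ∨ a)) = ~2/3 = 1/3
(~~b ∨ ~b) → ~~(a ∨ (a ∨ a)) = 2/3 → 1/3 = 2/3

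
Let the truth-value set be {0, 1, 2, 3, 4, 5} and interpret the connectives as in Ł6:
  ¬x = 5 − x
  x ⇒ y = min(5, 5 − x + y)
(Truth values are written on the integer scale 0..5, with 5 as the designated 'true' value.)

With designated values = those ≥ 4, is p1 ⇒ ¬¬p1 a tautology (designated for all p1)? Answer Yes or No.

p1 = 0 ↦ 5
p1 = 1 ↦ 5
p1 = 2 ↦ 5
p1 = 3 ↦ 5
p1 = 4 ↦ 5
p1 = 5 ↦ 5
Every assignment gives a value ≥ 4.

Yes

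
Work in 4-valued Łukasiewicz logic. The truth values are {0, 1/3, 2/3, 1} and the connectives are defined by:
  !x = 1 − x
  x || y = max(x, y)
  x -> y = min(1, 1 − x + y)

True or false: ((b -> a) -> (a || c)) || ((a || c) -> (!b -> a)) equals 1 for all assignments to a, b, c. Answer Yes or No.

No

Counterexample: take a = 0, b = 0, c = 1/3.
b -> a = 0 -> 0 = 1
a || c = 0 || 1/3 = 1/3
(b -> a) -> (a || c) = 1 -> 1/3 = 1/3
a || c = 0 || 1/3 = 1/3
!b = !0 = 1
!b -> a = 1 -> 0 = 0
(a || c) -> (!b -> a) = 1/3 -> 0 = 2/3
((b -> a) -> (a || c)) || ((a || c) -> (!b -> a)) = 1/3 || 2/3 = 2/3
This gives 2/3 ≠ 1.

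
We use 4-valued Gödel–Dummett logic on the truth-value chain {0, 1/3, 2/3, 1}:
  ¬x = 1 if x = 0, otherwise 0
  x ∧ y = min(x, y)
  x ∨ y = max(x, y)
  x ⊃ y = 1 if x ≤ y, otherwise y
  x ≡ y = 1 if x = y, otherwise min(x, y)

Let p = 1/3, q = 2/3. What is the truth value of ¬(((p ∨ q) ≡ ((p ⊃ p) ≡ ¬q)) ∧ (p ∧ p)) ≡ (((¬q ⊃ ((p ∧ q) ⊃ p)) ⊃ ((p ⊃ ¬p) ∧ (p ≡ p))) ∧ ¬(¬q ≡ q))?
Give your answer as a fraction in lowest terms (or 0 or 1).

0

p ∨ q = 1/3 ∨ 2/3 = 2/3
p ⊃ p = 1/3 ⊃ 1/3 = 1
¬q = ¬2/3 = 0
(p ⊃ p) ≡ ¬q = 1 ≡ 0 = 0
(p ∨ q) ≡ ((p ⊃ p) ≡ ¬q) = 2/3 ≡ 0 = 0
p ∧ p = 1/3 ∧ 1/3 = 1/3
((p ∨ q) ≡ ((p ⊃ p) ≡ ¬q)) ∧ (p ∧ p) = 0 ∧ 1/3 = 0
¬(((p ∨ q) ≡ ((p ⊃ p) ≡ ¬q)) ∧ (p ∧ p)) = ¬0 = 1
¬q = ¬2/3 = 0
p ∧ q = 1/3 ∧ 2/3 = 1/3
(p ∧ q) ⊃ p = 1/3 ⊃ 1/3 = 1
¬q ⊃ ((p ∧ q) ⊃ p) = 0 ⊃ 1 = 1
¬p = ¬1/3 = 0
p ⊃ ¬p = 1/3 ⊃ 0 = 0
p ≡ p = 1/3 ≡ 1/3 = 1
(p ⊃ ¬p) ∧ (p ≡ p) = 0 ∧ 1 = 0
(¬q ⊃ ((p ∧ q) ⊃ p)) ⊃ ((p ⊃ ¬p) ∧ (p ≡ p)) = 1 ⊃ 0 = 0
¬q = ¬2/3 = 0
¬q ≡ q = 0 ≡ 2/3 = 0
¬(¬q ≡ q) = ¬0 = 1
((¬q ⊃ ((p ∧ q) ⊃ p)) ⊃ ((p ⊃ ¬p) ∧ (p ≡ p))) ∧ ¬(¬q ≡ q) = 0 ∧ 1 = 0
¬(((p ∨ q) ≡ ((p ⊃ p) ≡ ¬q)) ∧ (p ∧ p)) ≡ (((¬q ⊃ ((p ∧ q) ⊃ p)) ⊃ ((p ⊃ ¬p) ∧ (p ≡ p))) ∧ ¬(¬q ≡ q)) = 1 ≡ 0 = 0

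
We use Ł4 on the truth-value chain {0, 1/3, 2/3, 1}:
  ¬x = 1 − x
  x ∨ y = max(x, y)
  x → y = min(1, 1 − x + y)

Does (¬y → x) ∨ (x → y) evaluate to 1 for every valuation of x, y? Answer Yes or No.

Counterexample: take x = 1/3, y = 0.
¬y = ¬0 = 1
¬y → x = 1 → 1/3 = 1/3
x → y = 1/3 → 0 = 2/3
(¬y → x) ∨ (x → y) = 1/3 ∨ 2/3 = 2/3
This gives 2/3 ≠ 1.

No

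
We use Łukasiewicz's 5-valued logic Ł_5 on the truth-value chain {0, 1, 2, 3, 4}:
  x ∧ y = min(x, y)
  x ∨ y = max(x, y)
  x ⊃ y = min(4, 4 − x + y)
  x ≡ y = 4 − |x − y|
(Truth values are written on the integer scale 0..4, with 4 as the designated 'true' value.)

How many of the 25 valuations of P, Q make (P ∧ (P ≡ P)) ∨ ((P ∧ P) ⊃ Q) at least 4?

19

value 4: 19 assignments (counts)
value 3: 5 assignments
value 2: 1 assignment
So 19 of the 25 assignments meet the threshold.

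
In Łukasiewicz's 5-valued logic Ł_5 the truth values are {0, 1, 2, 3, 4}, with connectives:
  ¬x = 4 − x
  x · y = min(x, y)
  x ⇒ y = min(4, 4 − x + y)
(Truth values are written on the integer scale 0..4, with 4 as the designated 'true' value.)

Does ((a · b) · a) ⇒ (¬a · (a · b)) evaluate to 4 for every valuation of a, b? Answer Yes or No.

Counterexample: take a = 3, b = 2.
a · b = 3 · 2 = 2
(a · b) · a = 2 · 3 = 2
¬a = ¬3 = 1
a · b = 3 · 2 = 2
¬a · (a · b) = 1 · 2 = 1
((a · b) · a) ⇒ (¬a · (a · b)) = 2 ⇒ 1 = 3
This gives 3 ≠ 4.

No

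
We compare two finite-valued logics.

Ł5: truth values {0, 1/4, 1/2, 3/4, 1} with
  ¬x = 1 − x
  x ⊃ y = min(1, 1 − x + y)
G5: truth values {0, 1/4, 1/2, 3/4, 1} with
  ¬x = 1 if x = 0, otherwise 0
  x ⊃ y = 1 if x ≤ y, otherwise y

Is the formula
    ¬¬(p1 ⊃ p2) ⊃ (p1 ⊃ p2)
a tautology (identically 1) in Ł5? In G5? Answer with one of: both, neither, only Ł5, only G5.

only Ł5

In Ł5: every assignment gives 1 — tautology.
In G5: at p1 = 1/2, p2 = 1/4 the value is 1/4 — not a tautology.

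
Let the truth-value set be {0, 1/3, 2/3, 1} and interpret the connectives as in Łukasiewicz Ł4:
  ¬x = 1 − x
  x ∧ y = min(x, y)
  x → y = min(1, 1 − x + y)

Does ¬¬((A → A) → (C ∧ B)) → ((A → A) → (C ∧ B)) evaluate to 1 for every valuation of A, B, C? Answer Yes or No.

Yes

At A = 1, B = 2/3, C = 2/3, for instance:
A → A = 1 → 1 = 1
C ∧ B = 2/3 ∧ 2/3 = 2/3
(A → A) → (C ∧ B) = 1 → 2/3 = 2/3
¬((A → A) → (C ∧ B)) = ¬2/3 = 1/3
¬¬((A → A) → (C ∧ B)) = ¬1/3 = 2/3
¬¬((A → A) → (C ∧ B)) → ((A → A) → (C ∧ B)) = 2/3 → 2/3 = 1
and checking the remaining 63 assignments likewise gives ≥ 1 in every case.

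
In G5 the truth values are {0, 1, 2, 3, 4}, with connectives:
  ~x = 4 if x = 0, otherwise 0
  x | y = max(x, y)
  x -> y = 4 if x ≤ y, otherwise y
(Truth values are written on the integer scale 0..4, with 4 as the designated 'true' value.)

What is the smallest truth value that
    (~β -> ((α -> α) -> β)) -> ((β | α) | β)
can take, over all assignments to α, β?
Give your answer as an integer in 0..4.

Take α = 0, β = 1:
~β = ~1 = 0
α -> α = 0 -> 0 = 4
(α -> α) -> β = 4 -> 1 = 1
~β -> ((α -> α) -> β) = 0 -> 1 = 4
β | α = 1 | 0 = 1
(β | α) | β = 1 | 1 = 1
(~β -> ((α -> α) -> β)) -> ((β | α) | β) = 4 -> 1 = 1
No assignment yields a value below 1, so this is the minimum.

1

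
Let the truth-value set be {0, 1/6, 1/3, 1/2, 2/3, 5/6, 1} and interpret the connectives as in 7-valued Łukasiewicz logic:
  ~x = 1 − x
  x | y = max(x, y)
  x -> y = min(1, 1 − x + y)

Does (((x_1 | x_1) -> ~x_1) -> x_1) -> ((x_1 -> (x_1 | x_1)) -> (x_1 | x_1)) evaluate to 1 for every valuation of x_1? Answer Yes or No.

Counterexample: take x_1 = 2/3.
x_1 | x_1 = 2/3 | 2/3 = 2/3
~x_1 = ~2/3 = 1/3
(x_1 | x_1) -> ~x_1 = 2/3 -> 1/3 = 2/3
((x_1 | x_1) -> ~x_1) -> x_1 = 2/3 -> 2/3 = 1
x_1 | x_1 = 2/3 | 2/3 = 2/3
x_1 -> (x_1 | x_1) = 2/3 -> 2/3 = 1
x_1 | x_1 = 2/3 | 2/3 = 2/3
(x_1 -> (x_1 | x_1)) -> (x_1 | x_1) = 1 -> 2/3 = 2/3
(((x_1 | x_1) -> ~x_1) -> x_1) -> ((x_1 -> (x_1 | x_1)) -> (x_1 | x_1)) = 1 -> 2/3 = 2/3
This gives 2/3 ≠ 1.

No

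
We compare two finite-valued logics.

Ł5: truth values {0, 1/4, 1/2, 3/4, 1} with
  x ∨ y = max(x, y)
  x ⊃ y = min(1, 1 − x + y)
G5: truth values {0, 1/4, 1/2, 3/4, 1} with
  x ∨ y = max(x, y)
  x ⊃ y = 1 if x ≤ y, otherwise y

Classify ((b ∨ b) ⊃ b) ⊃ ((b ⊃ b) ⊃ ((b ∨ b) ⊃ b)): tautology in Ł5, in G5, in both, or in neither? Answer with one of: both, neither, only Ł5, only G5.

both

In Ł5: every assignment gives 1 — tautology.
In G5: every assignment gives 1 — tautology.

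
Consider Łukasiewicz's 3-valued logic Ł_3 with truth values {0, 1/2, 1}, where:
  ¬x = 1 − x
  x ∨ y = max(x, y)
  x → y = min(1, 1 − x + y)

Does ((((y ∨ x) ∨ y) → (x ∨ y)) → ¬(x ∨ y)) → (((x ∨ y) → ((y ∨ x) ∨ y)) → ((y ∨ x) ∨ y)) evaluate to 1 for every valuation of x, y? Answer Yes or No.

Counterexample: take x = 0, y = 0.
y ∨ x = 0 ∨ 0 = 0
(y ∨ x) ∨ y = 0 ∨ 0 = 0
x ∨ y = 0 ∨ 0 = 0
((y ∨ x) ∨ y) → (x ∨ y) = 0 → 0 = 1
¬(x ∨ y) = ¬0 = 1
(((y ∨ x) ∨ y) → (x ∨ y)) → ¬(x ∨ y) = 1 → 1 = 1
x ∨ y = 0 ∨ 0 = 0
y ∨ x = 0 ∨ 0 = 0
(y ∨ x) ∨ y = 0 ∨ 0 = 0
(x ∨ y) → ((y ∨ x) ∨ y) = 0 → 0 = 1
y ∨ x = 0 ∨ 0 = 0
(y ∨ x) ∨ y = 0 ∨ 0 = 0
((x ∨ y) → ((y ∨ x) ∨ y)) → ((y ∨ x) ∨ y) = 1 → 0 = 0
((((y ∨ x) ∨ y) → (x ∨ y)) → ¬(x ∨ y)) → (((x ∨ y) → ((y ∨ x) ∨ y)) → ((y ∨ x) ∨ y)) = 1 → 0 = 0
This gives 0 ≠ 1.

No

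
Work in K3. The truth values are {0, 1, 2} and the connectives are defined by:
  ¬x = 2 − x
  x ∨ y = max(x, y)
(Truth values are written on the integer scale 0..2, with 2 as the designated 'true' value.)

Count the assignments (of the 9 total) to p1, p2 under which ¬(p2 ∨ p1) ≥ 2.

p1 = 0, p2 = 0 ↦ 2  ≥
p1 = 0, p2 = 1 ↦ 1  <
p1 = 0, p2 = 2 ↦ 0  <
p1 = 1, p2 = 0 ↦ 1  <
p1 = 1, p2 = 1 ↦ 1  <
p1 = 1, p2 = 2 ↦ 0  <
p1 = 2, p2 = 0 ↦ 0  <
p1 = 2, p2 = 1 ↦ 0  <
p1 = 2, p2 = 2 ↦ 0  <
So 1 of the 9 assignments meets the threshold.

1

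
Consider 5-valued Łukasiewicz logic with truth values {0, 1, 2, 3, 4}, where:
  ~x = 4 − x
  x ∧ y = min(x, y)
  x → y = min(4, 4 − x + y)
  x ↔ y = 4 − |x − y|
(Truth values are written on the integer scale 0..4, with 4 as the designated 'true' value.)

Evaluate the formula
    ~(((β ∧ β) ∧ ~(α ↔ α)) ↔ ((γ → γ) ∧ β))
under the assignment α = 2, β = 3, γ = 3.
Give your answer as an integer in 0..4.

3

β ∧ β = 3 ∧ 3 = 3
α ↔ α = 2 ↔ 2 = 4
~(α ↔ α) = ~4 = 0
(β ∧ β) ∧ ~(α ↔ α) = 3 ∧ 0 = 0
γ → γ = 3 → 3 = 4
(γ → γ) ∧ β = 4 ∧ 3 = 3
((β ∧ β) ∧ ~(α ↔ α)) ↔ ((γ → γ) ∧ β) = 0 ↔ 3 = 1
~(((β ∧ β) ∧ ~(α ↔ α)) ↔ ((γ → γ) ∧ β)) = ~1 = 3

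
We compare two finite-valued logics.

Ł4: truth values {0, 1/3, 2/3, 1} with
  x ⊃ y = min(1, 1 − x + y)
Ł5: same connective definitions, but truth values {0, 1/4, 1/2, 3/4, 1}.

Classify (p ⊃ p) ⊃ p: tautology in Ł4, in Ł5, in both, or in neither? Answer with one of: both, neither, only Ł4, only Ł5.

In Ł4: at p = 0 the value is 0 — not a tautology.
In Ł5: at p = 0 the value is 0 — not a tautology.

neither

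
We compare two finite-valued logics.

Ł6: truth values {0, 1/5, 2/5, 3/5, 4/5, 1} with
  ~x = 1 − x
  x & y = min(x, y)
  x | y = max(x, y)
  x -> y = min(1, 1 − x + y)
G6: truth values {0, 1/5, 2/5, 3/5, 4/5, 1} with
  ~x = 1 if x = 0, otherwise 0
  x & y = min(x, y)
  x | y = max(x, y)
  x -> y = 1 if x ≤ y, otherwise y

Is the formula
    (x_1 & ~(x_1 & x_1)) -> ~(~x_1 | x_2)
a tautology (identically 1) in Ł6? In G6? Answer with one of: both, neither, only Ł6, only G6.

In Ł6: at x_1 = 1/5, x_2 = 1 the value is 4/5 — not a tautology.
In G6: every assignment gives 1 — tautology.

only G6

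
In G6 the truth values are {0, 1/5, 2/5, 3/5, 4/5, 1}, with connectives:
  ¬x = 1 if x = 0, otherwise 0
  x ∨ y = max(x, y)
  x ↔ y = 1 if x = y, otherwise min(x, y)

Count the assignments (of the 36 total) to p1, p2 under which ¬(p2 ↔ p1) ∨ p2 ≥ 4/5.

20

value 1: 15 assignments (counts)
value 4/5: 5 assignments (counts)
value 3/5: 5 assignments
value 2/5: 5 assignments
value 1/5: 5 assignments
value 0: 1 assignment
So 20 of the 36 assignments meet the threshold.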